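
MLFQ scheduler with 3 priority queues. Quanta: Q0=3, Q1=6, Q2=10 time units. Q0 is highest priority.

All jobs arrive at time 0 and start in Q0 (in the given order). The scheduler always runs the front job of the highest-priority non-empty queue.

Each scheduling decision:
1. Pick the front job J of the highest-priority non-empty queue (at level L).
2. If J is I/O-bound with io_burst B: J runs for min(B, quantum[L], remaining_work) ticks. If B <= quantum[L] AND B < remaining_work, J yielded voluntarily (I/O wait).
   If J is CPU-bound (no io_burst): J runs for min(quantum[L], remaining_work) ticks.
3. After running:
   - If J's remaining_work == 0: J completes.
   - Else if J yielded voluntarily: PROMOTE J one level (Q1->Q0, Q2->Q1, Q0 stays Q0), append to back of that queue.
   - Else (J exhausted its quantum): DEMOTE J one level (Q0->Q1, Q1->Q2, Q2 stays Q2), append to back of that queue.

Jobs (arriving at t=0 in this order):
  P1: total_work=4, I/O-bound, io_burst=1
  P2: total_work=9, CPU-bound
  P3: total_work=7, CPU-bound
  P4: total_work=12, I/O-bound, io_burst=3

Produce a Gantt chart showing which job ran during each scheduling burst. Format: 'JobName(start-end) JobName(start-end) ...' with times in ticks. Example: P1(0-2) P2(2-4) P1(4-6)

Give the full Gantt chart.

t=0-1: P1@Q0 runs 1, rem=3, I/O yield, promote→Q0. Q0=[P2,P3,P4,P1] Q1=[] Q2=[]
t=1-4: P2@Q0 runs 3, rem=6, quantum used, demote→Q1. Q0=[P3,P4,P1] Q1=[P2] Q2=[]
t=4-7: P3@Q0 runs 3, rem=4, quantum used, demote→Q1. Q0=[P4,P1] Q1=[P2,P3] Q2=[]
t=7-10: P4@Q0 runs 3, rem=9, I/O yield, promote→Q0. Q0=[P1,P4] Q1=[P2,P3] Q2=[]
t=10-11: P1@Q0 runs 1, rem=2, I/O yield, promote→Q0. Q0=[P4,P1] Q1=[P2,P3] Q2=[]
t=11-14: P4@Q0 runs 3, rem=6, I/O yield, promote→Q0. Q0=[P1,P4] Q1=[P2,P3] Q2=[]
t=14-15: P1@Q0 runs 1, rem=1, I/O yield, promote→Q0. Q0=[P4,P1] Q1=[P2,P3] Q2=[]
t=15-18: P4@Q0 runs 3, rem=3, I/O yield, promote→Q0. Q0=[P1,P4] Q1=[P2,P3] Q2=[]
t=18-19: P1@Q0 runs 1, rem=0, completes. Q0=[P4] Q1=[P2,P3] Q2=[]
t=19-22: P4@Q0 runs 3, rem=0, completes. Q0=[] Q1=[P2,P3] Q2=[]
t=22-28: P2@Q1 runs 6, rem=0, completes. Q0=[] Q1=[P3] Q2=[]
t=28-32: P3@Q1 runs 4, rem=0, completes. Q0=[] Q1=[] Q2=[]

Answer: P1(0-1) P2(1-4) P3(4-7) P4(7-10) P1(10-11) P4(11-14) P1(14-15) P4(15-18) P1(18-19) P4(19-22) P2(22-28) P3(28-32)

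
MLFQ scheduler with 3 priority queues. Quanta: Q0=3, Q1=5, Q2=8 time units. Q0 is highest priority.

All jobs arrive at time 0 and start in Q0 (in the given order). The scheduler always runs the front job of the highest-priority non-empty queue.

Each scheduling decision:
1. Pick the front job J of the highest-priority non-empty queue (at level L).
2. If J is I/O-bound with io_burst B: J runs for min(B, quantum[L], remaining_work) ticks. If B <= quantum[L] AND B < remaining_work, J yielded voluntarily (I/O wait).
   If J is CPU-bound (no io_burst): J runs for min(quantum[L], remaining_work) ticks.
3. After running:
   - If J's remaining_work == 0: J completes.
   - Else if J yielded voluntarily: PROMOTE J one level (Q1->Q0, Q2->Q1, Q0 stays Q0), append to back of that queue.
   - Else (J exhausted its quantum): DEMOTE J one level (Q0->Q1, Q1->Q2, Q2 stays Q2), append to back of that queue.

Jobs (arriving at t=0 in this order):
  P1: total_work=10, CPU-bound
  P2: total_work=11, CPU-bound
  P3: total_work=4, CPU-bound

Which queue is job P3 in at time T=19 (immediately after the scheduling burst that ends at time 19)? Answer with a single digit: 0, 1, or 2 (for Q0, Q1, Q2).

Answer: 1

Derivation:
t=0-3: P1@Q0 runs 3, rem=7, quantum used, demote→Q1. Q0=[P2,P3] Q1=[P1] Q2=[]
t=3-6: P2@Q0 runs 3, rem=8, quantum used, demote→Q1. Q0=[P3] Q1=[P1,P2] Q2=[]
t=6-9: P3@Q0 runs 3, rem=1, quantum used, demote→Q1. Q0=[] Q1=[P1,P2,P3] Q2=[]
t=9-14: P1@Q1 runs 5, rem=2, quantum used, demote→Q2. Q0=[] Q1=[P2,P3] Q2=[P1]
t=14-19: P2@Q1 runs 5, rem=3, quantum used, demote→Q2. Q0=[] Q1=[P3] Q2=[P1,P2]
t=19-20: P3@Q1 runs 1, rem=0, completes. Q0=[] Q1=[] Q2=[P1,P2]
t=20-22: P1@Q2 runs 2, rem=0, completes. Q0=[] Q1=[] Q2=[P2]
t=22-25: P2@Q2 runs 3, rem=0, completes. Q0=[] Q1=[] Q2=[]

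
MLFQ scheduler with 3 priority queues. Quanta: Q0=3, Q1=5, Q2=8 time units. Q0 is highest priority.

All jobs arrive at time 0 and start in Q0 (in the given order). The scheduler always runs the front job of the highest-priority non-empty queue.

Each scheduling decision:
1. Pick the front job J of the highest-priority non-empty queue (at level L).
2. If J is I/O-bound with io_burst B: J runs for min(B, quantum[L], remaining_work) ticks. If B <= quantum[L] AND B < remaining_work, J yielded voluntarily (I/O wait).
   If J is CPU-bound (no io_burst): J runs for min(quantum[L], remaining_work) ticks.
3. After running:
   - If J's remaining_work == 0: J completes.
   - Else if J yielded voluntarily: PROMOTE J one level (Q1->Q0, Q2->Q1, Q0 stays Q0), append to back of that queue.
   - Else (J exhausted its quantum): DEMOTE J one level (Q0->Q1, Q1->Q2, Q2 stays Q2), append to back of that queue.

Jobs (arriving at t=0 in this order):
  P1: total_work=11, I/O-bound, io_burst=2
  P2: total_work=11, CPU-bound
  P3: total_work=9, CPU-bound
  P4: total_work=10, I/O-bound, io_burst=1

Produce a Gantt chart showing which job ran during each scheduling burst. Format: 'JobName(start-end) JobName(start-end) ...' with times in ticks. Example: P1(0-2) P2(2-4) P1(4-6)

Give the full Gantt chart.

t=0-2: P1@Q0 runs 2, rem=9, I/O yield, promote→Q0. Q0=[P2,P3,P4,P1] Q1=[] Q2=[]
t=2-5: P2@Q0 runs 3, rem=8, quantum used, demote→Q1. Q0=[P3,P4,P1] Q1=[P2] Q2=[]
t=5-8: P3@Q0 runs 3, rem=6, quantum used, demote→Q1. Q0=[P4,P1] Q1=[P2,P3] Q2=[]
t=8-9: P4@Q0 runs 1, rem=9, I/O yield, promote→Q0. Q0=[P1,P4] Q1=[P2,P3] Q2=[]
t=9-11: P1@Q0 runs 2, rem=7, I/O yield, promote→Q0. Q0=[P4,P1] Q1=[P2,P3] Q2=[]
t=11-12: P4@Q0 runs 1, rem=8, I/O yield, promote→Q0. Q0=[P1,P4] Q1=[P2,P3] Q2=[]
t=12-14: P1@Q0 runs 2, rem=5, I/O yield, promote→Q0. Q0=[P4,P1] Q1=[P2,P3] Q2=[]
t=14-15: P4@Q0 runs 1, rem=7, I/O yield, promote→Q0. Q0=[P1,P4] Q1=[P2,P3] Q2=[]
t=15-17: P1@Q0 runs 2, rem=3, I/O yield, promote→Q0. Q0=[P4,P1] Q1=[P2,P3] Q2=[]
t=17-18: P4@Q0 runs 1, rem=6, I/O yield, promote→Q0. Q0=[P1,P4] Q1=[P2,P3] Q2=[]
t=18-20: P1@Q0 runs 2, rem=1, I/O yield, promote→Q0. Q0=[P4,P1] Q1=[P2,P3] Q2=[]
t=20-21: P4@Q0 runs 1, rem=5, I/O yield, promote→Q0. Q0=[P1,P4] Q1=[P2,P3] Q2=[]
t=21-22: P1@Q0 runs 1, rem=0, completes. Q0=[P4] Q1=[P2,P3] Q2=[]
t=22-23: P4@Q0 runs 1, rem=4, I/O yield, promote→Q0. Q0=[P4] Q1=[P2,P3] Q2=[]
t=23-24: P4@Q0 runs 1, rem=3, I/O yield, promote→Q0. Q0=[P4] Q1=[P2,P3] Q2=[]
t=24-25: P4@Q0 runs 1, rem=2, I/O yield, promote→Q0. Q0=[P4] Q1=[P2,P3] Q2=[]
t=25-26: P4@Q0 runs 1, rem=1, I/O yield, promote→Q0. Q0=[P4] Q1=[P2,P3] Q2=[]
t=26-27: P4@Q0 runs 1, rem=0, completes. Q0=[] Q1=[P2,P3] Q2=[]
t=27-32: P2@Q1 runs 5, rem=3, quantum used, demote→Q2. Q0=[] Q1=[P3] Q2=[P2]
t=32-37: P3@Q1 runs 5, rem=1, quantum used, demote→Q2. Q0=[] Q1=[] Q2=[P2,P3]
t=37-40: P2@Q2 runs 3, rem=0, completes. Q0=[] Q1=[] Q2=[P3]
t=40-41: P3@Q2 runs 1, rem=0, completes. Q0=[] Q1=[] Q2=[]

Answer: P1(0-2) P2(2-5) P3(5-8) P4(8-9) P1(9-11) P4(11-12) P1(12-14) P4(14-15) P1(15-17) P4(17-18) P1(18-20) P4(20-21) P1(21-22) P4(22-23) P4(23-24) P4(24-25) P4(25-26) P4(26-27) P2(27-32) P3(32-37) P2(37-40) P3(40-41)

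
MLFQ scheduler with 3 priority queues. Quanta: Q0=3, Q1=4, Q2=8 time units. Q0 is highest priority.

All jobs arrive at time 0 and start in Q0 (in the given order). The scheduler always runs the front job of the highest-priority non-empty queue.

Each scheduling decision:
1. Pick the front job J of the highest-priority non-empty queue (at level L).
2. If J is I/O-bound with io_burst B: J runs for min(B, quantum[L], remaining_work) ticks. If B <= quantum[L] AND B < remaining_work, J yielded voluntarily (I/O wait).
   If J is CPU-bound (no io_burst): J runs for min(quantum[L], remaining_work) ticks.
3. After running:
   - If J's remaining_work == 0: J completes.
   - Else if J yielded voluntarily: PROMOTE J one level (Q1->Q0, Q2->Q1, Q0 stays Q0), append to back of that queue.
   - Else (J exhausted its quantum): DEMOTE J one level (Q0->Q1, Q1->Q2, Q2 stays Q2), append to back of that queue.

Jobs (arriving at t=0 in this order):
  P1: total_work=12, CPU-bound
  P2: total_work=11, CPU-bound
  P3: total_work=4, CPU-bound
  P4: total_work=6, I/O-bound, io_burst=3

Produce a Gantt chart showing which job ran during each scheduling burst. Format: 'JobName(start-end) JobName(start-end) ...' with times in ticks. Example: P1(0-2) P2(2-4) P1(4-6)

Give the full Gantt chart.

Answer: P1(0-3) P2(3-6) P3(6-9) P4(9-12) P4(12-15) P1(15-19) P2(19-23) P3(23-24) P1(24-29) P2(29-33)

Derivation:
t=0-3: P1@Q0 runs 3, rem=9, quantum used, demote→Q1. Q0=[P2,P3,P4] Q1=[P1] Q2=[]
t=3-6: P2@Q0 runs 3, rem=8, quantum used, demote→Q1. Q0=[P3,P4] Q1=[P1,P2] Q2=[]
t=6-9: P3@Q0 runs 3, rem=1, quantum used, demote→Q1. Q0=[P4] Q1=[P1,P2,P3] Q2=[]
t=9-12: P4@Q0 runs 3, rem=3, I/O yield, promote→Q0. Q0=[P4] Q1=[P1,P2,P3] Q2=[]
t=12-15: P4@Q0 runs 3, rem=0, completes. Q0=[] Q1=[P1,P2,P3] Q2=[]
t=15-19: P1@Q1 runs 4, rem=5, quantum used, demote→Q2. Q0=[] Q1=[P2,P3] Q2=[P1]
t=19-23: P2@Q1 runs 4, rem=4, quantum used, demote→Q2. Q0=[] Q1=[P3] Q2=[P1,P2]
t=23-24: P3@Q1 runs 1, rem=0, completes. Q0=[] Q1=[] Q2=[P1,P2]
t=24-29: P1@Q2 runs 5, rem=0, completes. Q0=[] Q1=[] Q2=[P2]
t=29-33: P2@Q2 runs 4, rem=0, completes. Q0=[] Q1=[] Q2=[]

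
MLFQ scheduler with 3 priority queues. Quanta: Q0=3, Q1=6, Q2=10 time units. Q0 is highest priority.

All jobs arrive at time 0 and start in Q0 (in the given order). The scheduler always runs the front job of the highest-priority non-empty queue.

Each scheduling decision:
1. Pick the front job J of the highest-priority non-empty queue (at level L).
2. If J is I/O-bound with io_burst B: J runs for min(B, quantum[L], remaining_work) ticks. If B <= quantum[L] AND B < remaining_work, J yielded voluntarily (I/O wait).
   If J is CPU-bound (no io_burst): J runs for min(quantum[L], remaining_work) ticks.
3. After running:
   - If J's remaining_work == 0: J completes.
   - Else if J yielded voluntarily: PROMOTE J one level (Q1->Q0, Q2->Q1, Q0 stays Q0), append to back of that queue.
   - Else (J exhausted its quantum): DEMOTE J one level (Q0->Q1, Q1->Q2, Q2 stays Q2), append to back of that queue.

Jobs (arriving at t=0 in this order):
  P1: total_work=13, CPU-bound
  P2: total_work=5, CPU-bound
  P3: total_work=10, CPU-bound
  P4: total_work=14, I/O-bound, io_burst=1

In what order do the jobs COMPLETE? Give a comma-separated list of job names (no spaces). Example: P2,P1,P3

t=0-3: P1@Q0 runs 3, rem=10, quantum used, demote→Q1. Q0=[P2,P3,P4] Q1=[P1] Q2=[]
t=3-6: P2@Q0 runs 3, rem=2, quantum used, demote→Q1. Q0=[P3,P4] Q1=[P1,P2] Q2=[]
t=6-9: P3@Q0 runs 3, rem=7, quantum used, demote→Q1. Q0=[P4] Q1=[P1,P2,P3] Q2=[]
t=9-10: P4@Q0 runs 1, rem=13, I/O yield, promote→Q0. Q0=[P4] Q1=[P1,P2,P3] Q2=[]
t=10-11: P4@Q0 runs 1, rem=12, I/O yield, promote→Q0. Q0=[P4] Q1=[P1,P2,P3] Q2=[]
t=11-12: P4@Q0 runs 1, rem=11, I/O yield, promote→Q0. Q0=[P4] Q1=[P1,P2,P3] Q2=[]
t=12-13: P4@Q0 runs 1, rem=10, I/O yield, promote→Q0. Q0=[P4] Q1=[P1,P2,P3] Q2=[]
t=13-14: P4@Q0 runs 1, rem=9, I/O yield, promote→Q0. Q0=[P4] Q1=[P1,P2,P3] Q2=[]
t=14-15: P4@Q0 runs 1, rem=8, I/O yield, promote→Q0. Q0=[P4] Q1=[P1,P2,P3] Q2=[]
t=15-16: P4@Q0 runs 1, rem=7, I/O yield, promote→Q0. Q0=[P4] Q1=[P1,P2,P3] Q2=[]
t=16-17: P4@Q0 runs 1, rem=6, I/O yield, promote→Q0. Q0=[P4] Q1=[P1,P2,P3] Q2=[]
t=17-18: P4@Q0 runs 1, rem=5, I/O yield, promote→Q0. Q0=[P4] Q1=[P1,P2,P3] Q2=[]
t=18-19: P4@Q0 runs 1, rem=4, I/O yield, promote→Q0. Q0=[P4] Q1=[P1,P2,P3] Q2=[]
t=19-20: P4@Q0 runs 1, rem=3, I/O yield, promote→Q0. Q0=[P4] Q1=[P1,P2,P3] Q2=[]
t=20-21: P4@Q0 runs 1, rem=2, I/O yield, promote→Q0. Q0=[P4] Q1=[P1,P2,P3] Q2=[]
t=21-22: P4@Q0 runs 1, rem=1, I/O yield, promote→Q0. Q0=[P4] Q1=[P1,P2,P3] Q2=[]
t=22-23: P4@Q0 runs 1, rem=0, completes. Q0=[] Q1=[P1,P2,P3] Q2=[]
t=23-29: P1@Q1 runs 6, rem=4, quantum used, demote→Q2. Q0=[] Q1=[P2,P3] Q2=[P1]
t=29-31: P2@Q1 runs 2, rem=0, completes. Q0=[] Q1=[P3] Q2=[P1]
t=31-37: P3@Q1 runs 6, rem=1, quantum used, demote→Q2. Q0=[] Q1=[] Q2=[P1,P3]
t=37-41: P1@Q2 runs 4, rem=0, completes. Q0=[] Q1=[] Q2=[P3]
t=41-42: P3@Q2 runs 1, rem=0, completes. Q0=[] Q1=[] Q2=[]

Answer: P4,P2,P1,P3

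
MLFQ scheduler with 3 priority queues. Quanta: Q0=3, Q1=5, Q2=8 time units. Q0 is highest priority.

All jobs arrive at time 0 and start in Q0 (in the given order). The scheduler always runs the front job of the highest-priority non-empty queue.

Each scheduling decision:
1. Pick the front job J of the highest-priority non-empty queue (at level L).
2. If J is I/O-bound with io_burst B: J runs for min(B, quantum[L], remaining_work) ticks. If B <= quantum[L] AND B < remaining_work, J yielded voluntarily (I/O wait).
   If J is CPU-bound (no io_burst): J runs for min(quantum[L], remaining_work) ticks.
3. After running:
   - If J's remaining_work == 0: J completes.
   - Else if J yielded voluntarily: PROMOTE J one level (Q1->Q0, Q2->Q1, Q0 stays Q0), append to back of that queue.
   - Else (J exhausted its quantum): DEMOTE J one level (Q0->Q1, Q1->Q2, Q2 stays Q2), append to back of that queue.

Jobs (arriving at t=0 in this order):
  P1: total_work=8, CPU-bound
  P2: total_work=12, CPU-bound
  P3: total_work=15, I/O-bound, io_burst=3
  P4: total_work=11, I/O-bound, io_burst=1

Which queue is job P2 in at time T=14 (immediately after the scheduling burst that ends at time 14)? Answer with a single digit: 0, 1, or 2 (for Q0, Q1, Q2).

Answer: 1

Derivation:
t=0-3: P1@Q0 runs 3, rem=5, quantum used, demote→Q1. Q0=[P2,P3,P4] Q1=[P1] Q2=[]
t=3-6: P2@Q0 runs 3, rem=9, quantum used, demote→Q1. Q0=[P3,P4] Q1=[P1,P2] Q2=[]
t=6-9: P3@Q0 runs 3, rem=12, I/O yield, promote→Q0. Q0=[P4,P3] Q1=[P1,P2] Q2=[]
t=9-10: P4@Q0 runs 1, rem=10, I/O yield, promote→Q0. Q0=[P3,P4] Q1=[P1,P2] Q2=[]
t=10-13: P3@Q0 runs 3, rem=9, I/O yield, promote→Q0. Q0=[P4,P3] Q1=[P1,P2] Q2=[]
t=13-14: P4@Q0 runs 1, rem=9, I/O yield, promote→Q0. Q0=[P3,P4] Q1=[P1,P2] Q2=[]
t=14-17: P3@Q0 runs 3, rem=6, I/O yield, promote→Q0. Q0=[P4,P3] Q1=[P1,P2] Q2=[]
t=17-18: P4@Q0 runs 1, rem=8, I/O yield, promote→Q0. Q0=[P3,P4] Q1=[P1,P2] Q2=[]
t=18-21: P3@Q0 runs 3, rem=3, I/O yield, promote→Q0. Q0=[P4,P3] Q1=[P1,P2] Q2=[]
t=21-22: P4@Q0 runs 1, rem=7, I/O yield, promote→Q0. Q0=[P3,P4] Q1=[P1,P2] Q2=[]
t=22-25: P3@Q0 runs 3, rem=0, completes. Q0=[P4] Q1=[P1,P2] Q2=[]
t=25-26: P4@Q0 runs 1, rem=6, I/O yield, promote→Q0. Q0=[P4] Q1=[P1,P2] Q2=[]
t=26-27: P4@Q0 runs 1, rem=5, I/O yield, promote→Q0. Q0=[P4] Q1=[P1,P2] Q2=[]
t=27-28: P4@Q0 runs 1, rem=4, I/O yield, promote→Q0. Q0=[P4] Q1=[P1,P2] Q2=[]
t=28-29: P4@Q0 runs 1, rem=3, I/O yield, promote→Q0. Q0=[P4] Q1=[P1,P2] Q2=[]
t=29-30: P4@Q0 runs 1, rem=2, I/O yield, promote→Q0. Q0=[P4] Q1=[P1,P2] Q2=[]
t=30-31: P4@Q0 runs 1, rem=1, I/O yield, promote→Q0. Q0=[P4] Q1=[P1,P2] Q2=[]
t=31-32: P4@Q0 runs 1, rem=0, completes. Q0=[] Q1=[P1,P2] Q2=[]
t=32-37: P1@Q1 runs 5, rem=0, completes. Q0=[] Q1=[P2] Q2=[]
t=37-42: P2@Q1 runs 5, rem=4, quantum used, demote→Q2. Q0=[] Q1=[] Q2=[P2]
t=42-46: P2@Q2 runs 4, rem=0, completes. Q0=[] Q1=[] Q2=[]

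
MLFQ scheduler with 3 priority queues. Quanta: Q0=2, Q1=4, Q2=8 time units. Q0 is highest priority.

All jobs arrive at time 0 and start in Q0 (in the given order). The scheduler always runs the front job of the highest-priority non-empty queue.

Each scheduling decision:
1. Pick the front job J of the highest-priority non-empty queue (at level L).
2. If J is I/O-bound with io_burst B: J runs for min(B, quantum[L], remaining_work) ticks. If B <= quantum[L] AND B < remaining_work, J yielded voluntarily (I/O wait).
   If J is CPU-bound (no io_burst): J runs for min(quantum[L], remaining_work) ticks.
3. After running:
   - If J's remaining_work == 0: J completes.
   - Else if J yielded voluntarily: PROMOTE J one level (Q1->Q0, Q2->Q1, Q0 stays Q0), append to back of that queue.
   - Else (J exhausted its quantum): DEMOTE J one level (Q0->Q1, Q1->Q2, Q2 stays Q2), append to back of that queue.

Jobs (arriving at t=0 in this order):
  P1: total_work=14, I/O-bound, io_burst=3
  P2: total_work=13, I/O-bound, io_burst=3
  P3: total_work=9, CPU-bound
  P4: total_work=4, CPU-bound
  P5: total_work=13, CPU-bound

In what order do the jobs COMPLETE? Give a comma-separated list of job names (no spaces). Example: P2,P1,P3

Answer: P4,P1,P2,P3,P5

Derivation:
t=0-2: P1@Q0 runs 2, rem=12, quantum used, demote→Q1. Q0=[P2,P3,P4,P5] Q1=[P1] Q2=[]
t=2-4: P2@Q0 runs 2, rem=11, quantum used, demote→Q1. Q0=[P3,P4,P5] Q1=[P1,P2] Q2=[]
t=4-6: P3@Q0 runs 2, rem=7, quantum used, demote→Q1. Q0=[P4,P5] Q1=[P1,P2,P3] Q2=[]
t=6-8: P4@Q0 runs 2, rem=2, quantum used, demote→Q1. Q0=[P5] Q1=[P1,P2,P3,P4] Q2=[]
t=8-10: P5@Q0 runs 2, rem=11, quantum used, demote→Q1. Q0=[] Q1=[P1,P2,P3,P4,P5] Q2=[]
t=10-13: P1@Q1 runs 3, rem=9, I/O yield, promote→Q0. Q0=[P1] Q1=[P2,P3,P4,P5] Q2=[]
t=13-15: P1@Q0 runs 2, rem=7, quantum used, demote→Q1. Q0=[] Q1=[P2,P3,P4,P5,P1] Q2=[]
t=15-18: P2@Q1 runs 3, rem=8, I/O yield, promote→Q0. Q0=[P2] Q1=[P3,P4,P5,P1] Q2=[]
t=18-20: P2@Q0 runs 2, rem=6, quantum used, demote→Q1. Q0=[] Q1=[P3,P4,P5,P1,P2] Q2=[]
t=20-24: P3@Q1 runs 4, rem=3, quantum used, demote→Q2. Q0=[] Q1=[P4,P5,P1,P2] Q2=[P3]
t=24-26: P4@Q1 runs 2, rem=0, completes. Q0=[] Q1=[P5,P1,P2] Q2=[P3]
t=26-30: P5@Q1 runs 4, rem=7, quantum used, demote→Q2. Q0=[] Q1=[P1,P2] Q2=[P3,P5]
t=30-33: P1@Q1 runs 3, rem=4, I/O yield, promote→Q0. Q0=[P1] Q1=[P2] Q2=[P3,P5]
t=33-35: P1@Q0 runs 2, rem=2, quantum used, demote→Q1. Q0=[] Q1=[P2,P1] Q2=[P3,P5]
t=35-38: P2@Q1 runs 3, rem=3, I/O yield, promote→Q0. Q0=[P2] Q1=[P1] Q2=[P3,P5]
t=38-40: P2@Q0 runs 2, rem=1, quantum used, demote→Q1. Q0=[] Q1=[P1,P2] Q2=[P3,P5]
t=40-42: P1@Q1 runs 2, rem=0, completes. Q0=[] Q1=[P2] Q2=[P3,P5]
t=42-43: P2@Q1 runs 1, rem=0, completes. Q0=[] Q1=[] Q2=[P3,P5]
t=43-46: P3@Q2 runs 3, rem=0, completes. Q0=[] Q1=[] Q2=[P5]
t=46-53: P5@Q2 runs 7, rem=0, completes. Q0=[] Q1=[] Q2=[]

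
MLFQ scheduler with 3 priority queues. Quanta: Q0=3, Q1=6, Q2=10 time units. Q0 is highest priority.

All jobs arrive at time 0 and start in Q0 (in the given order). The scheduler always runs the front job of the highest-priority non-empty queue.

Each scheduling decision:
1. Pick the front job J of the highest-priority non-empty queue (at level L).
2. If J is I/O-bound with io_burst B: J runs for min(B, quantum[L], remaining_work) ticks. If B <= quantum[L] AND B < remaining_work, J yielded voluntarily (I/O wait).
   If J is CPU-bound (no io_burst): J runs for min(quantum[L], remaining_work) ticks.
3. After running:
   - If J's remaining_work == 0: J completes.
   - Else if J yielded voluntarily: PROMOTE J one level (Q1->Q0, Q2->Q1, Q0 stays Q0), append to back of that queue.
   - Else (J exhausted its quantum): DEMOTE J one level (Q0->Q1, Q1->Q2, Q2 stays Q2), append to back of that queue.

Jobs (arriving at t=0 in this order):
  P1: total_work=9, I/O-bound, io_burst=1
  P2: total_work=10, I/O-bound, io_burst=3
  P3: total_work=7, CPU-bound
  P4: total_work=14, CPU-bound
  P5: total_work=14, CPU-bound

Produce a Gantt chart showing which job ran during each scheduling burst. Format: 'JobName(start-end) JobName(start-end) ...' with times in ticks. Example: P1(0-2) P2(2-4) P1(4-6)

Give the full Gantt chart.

Answer: P1(0-1) P2(1-4) P3(4-7) P4(7-10) P5(10-13) P1(13-14) P2(14-17) P1(17-18) P2(18-21) P1(21-22) P2(22-23) P1(23-24) P1(24-25) P1(25-26) P1(26-27) P1(27-28) P3(28-32) P4(32-38) P5(38-44) P4(44-49) P5(49-54)

Derivation:
t=0-1: P1@Q0 runs 1, rem=8, I/O yield, promote→Q0. Q0=[P2,P3,P4,P5,P1] Q1=[] Q2=[]
t=1-4: P2@Q0 runs 3, rem=7, I/O yield, promote→Q0. Q0=[P3,P4,P5,P1,P2] Q1=[] Q2=[]
t=4-7: P3@Q0 runs 3, rem=4, quantum used, demote→Q1. Q0=[P4,P5,P1,P2] Q1=[P3] Q2=[]
t=7-10: P4@Q0 runs 3, rem=11, quantum used, demote→Q1. Q0=[P5,P1,P2] Q1=[P3,P4] Q2=[]
t=10-13: P5@Q0 runs 3, rem=11, quantum used, demote→Q1. Q0=[P1,P2] Q1=[P3,P4,P5] Q2=[]
t=13-14: P1@Q0 runs 1, rem=7, I/O yield, promote→Q0. Q0=[P2,P1] Q1=[P3,P4,P5] Q2=[]
t=14-17: P2@Q0 runs 3, rem=4, I/O yield, promote→Q0. Q0=[P1,P2] Q1=[P3,P4,P5] Q2=[]
t=17-18: P1@Q0 runs 1, rem=6, I/O yield, promote→Q0. Q0=[P2,P1] Q1=[P3,P4,P5] Q2=[]
t=18-21: P2@Q0 runs 3, rem=1, I/O yield, promote→Q0. Q0=[P1,P2] Q1=[P3,P4,P5] Q2=[]
t=21-22: P1@Q0 runs 1, rem=5, I/O yield, promote→Q0. Q0=[P2,P1] Q1=[P3,P4,P5] Q2=[]
t=22-23: P2@Q0 runs 1, rem=0, completes. Q0=[P1] Q1=[P3,P4,P5] Q2=[]
t=23-24: P1@Q0 runs 1, rem=4, I/O yield, promote→Q0. Q0=[P1] Q1=[P3,P4,P5] Q2=[]
t=24-25: P1@Q0 runs 1, rem=3, I/O yield, promote→Q0. Q0=[P1] Q1=[P3,P4,P5] Q2=[]
t=25-26: P1@Q0 runs 1, rem=2, I/O yield, promote→Q0. Q0=[P1] Q1=[P3,P4,P5] Q2=[]
t=26-27: P1@Q0 runs 1, rem=1, I/O yield, promote→Q0. Q0=[P1] Q1=[P3,P4,P5] Q2=[]
t=27-28: P1@Q0 runs 1, rem=0, completes. Q0=[] Q1=[P3,P4,P5] Q2=[]
t=28-32: P3@Q1 runs 4, rem=0, completes. Q0=[] Q1=[P4,P5] Q2=[]
t=32-38: P4@Q1 runs 6, rem=5, quantum used, demote→Q2. Q0=[] Q1=[P5] Q2=[P4]
t=38-44: P5@Q1 runs 6, rem=5, quantum used, demote→Q2. Q0=[] Q1=[] Q2=[P4,P5]
t=44-49: P4@Q2 runs 5, rem=0, completes. Q0=[] Q1=[] Q2=[P5]
t=49-54: P5@Q2 runs 5, rem=0, completes. Q0=[] Q1=[] Q2=[]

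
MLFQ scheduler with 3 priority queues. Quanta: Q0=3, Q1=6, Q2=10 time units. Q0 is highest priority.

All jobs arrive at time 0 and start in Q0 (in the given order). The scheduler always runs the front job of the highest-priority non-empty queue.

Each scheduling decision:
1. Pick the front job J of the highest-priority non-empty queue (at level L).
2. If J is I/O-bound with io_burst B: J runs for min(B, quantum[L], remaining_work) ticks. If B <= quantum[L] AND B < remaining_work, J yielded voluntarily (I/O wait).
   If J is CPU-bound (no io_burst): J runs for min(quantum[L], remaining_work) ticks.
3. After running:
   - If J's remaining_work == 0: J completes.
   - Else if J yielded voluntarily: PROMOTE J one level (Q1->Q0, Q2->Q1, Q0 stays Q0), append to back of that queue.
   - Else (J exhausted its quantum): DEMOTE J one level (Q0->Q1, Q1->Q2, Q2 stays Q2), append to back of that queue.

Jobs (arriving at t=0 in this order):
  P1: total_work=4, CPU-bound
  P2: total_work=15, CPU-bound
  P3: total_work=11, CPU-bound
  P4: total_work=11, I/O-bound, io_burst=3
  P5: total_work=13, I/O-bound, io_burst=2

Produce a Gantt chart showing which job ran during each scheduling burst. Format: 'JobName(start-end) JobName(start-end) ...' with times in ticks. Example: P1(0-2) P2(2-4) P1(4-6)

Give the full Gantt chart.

t=0-3: P1@Q0 runs 3, rem=1, quantum used, demote→Q1. Q0=[P2,P3,P4,P5] Q1=[P1] Q2=[]
t=3-6: P2@Q0 runs 3, rem=12, quantum used, demote→Q1. Q0=[P3,P4,P5] Q1=[P1,P2] Q2=[]
t=6-9: P3@Q0 runs 3, rem=8, quantum used, demote→Q1. Q0=[P4,P5] Q1=[P1,P2,P3] Q2=[]
t=9-12: P4@Q0 runs 3, rem=8, I/O yield, promote→Q0. Q0=[P5,P4] Q1=[P1,P2,P3] Q2=[]
t=12-14: P5@Q0 runs 2, rem=11, I/O yield, promote→Q0. Q0=[P4,P5] Q1=[P1,P2,P3] Q2=[]
t=14-17: P4@Q0 runs 3, rem=5, I/O yield, promote→Q0. Q0=[P5,P4] Q1=[P1,P2,P3] Q2=[]
t=17-19: P5@Q0 runs 2, rem=9, I/O yield, promote→Q0. Q0=[P4,P5] Q1=[P1,P2,P3] Q2=[]
t=19-22: P4@Q0 runs 3, rem=2, I/O yield, promote→Q0. Q0=[P5,P4] Q1=[P1,P2,P3] Q2=[]
t=22-24: P5@Q0 runs 2, rem=7, I/O yield, promote→Q0. Q0=[P4,P5] Q1=[P1,P2,P3] Q2=[]
t=24-26: P4@Q0 runs 2, rem=0, completes. Q0=[P5] Q1=[P1,P2,P3] Q2=[]
t=26-28: P5@Q0 runs 2, rem=5, I/O yield, promote→Q0. Q0=[P5] Q1=[P1,P2,P3] Q2=[]
t=28-30: P5@Q0 runs 2, rem=3, I/O yield, promote→Q0. Q0=[P5] Q1=[P1,P2,P3] Q2=[]
t=30-32: P5@Q0 runs 2, rem=1, I/O yield, promote→Q0. Q0=[P5] Q1=[P1,P2,P3] Q2=[]
t=32-33: P5@Q0 runs 1, rem=0, completes. Q0=[] Q1=[P1,P2,P3] Q2=[]
t=33-34: P1@Q1 runs 1, rem=0, completes. Q0=[] Q1=[P2,P3] Q2=[]
t=34-40: P2@Q1 runs 6, rem=6, quantum used, demote→Q2. Q0=[] Q1=[P3] Q2=[P2]
t=40-46: P3@Q1 runs 6, rem=2, quantum used, demote→Q2. Q0=[] Q1=[] Q2=[P2,P3]
t=46-52: P2@Q2 runs 6, rem=0, completes. Q0=[] Q1=[] Q2=[P3]
t=52-54: P3@Q2 runs 2, rem=0, completes. Q0=[] Q1=[] Q2=[]

Answer: P1(0-3) P2(3-6) P3(6-9) P4(9-12) P5(12-14) P4(14-17) P5(17-19) P4(19-22) P5(22-24) P4(24-26) P5(26-28) P5(28-30) P5(30-32) P5(32-33) P1(33-34) P2(34-40) P3(40-46) P2(46-52) P3(52-54)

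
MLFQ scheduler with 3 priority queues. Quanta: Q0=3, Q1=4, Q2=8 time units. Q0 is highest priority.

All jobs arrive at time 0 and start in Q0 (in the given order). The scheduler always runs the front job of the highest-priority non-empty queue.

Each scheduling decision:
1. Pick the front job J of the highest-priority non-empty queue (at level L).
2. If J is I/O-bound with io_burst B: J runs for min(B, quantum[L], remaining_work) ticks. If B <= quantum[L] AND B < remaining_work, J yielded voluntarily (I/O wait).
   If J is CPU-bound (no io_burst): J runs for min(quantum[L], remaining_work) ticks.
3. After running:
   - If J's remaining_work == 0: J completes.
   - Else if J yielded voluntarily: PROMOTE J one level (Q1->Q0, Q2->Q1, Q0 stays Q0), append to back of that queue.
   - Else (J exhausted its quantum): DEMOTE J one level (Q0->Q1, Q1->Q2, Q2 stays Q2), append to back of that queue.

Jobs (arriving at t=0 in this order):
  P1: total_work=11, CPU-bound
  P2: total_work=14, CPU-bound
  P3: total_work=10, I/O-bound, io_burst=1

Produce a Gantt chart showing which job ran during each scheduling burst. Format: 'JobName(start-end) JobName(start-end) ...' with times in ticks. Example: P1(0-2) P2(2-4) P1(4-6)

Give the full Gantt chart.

Answer: P1(0-3) P2(3-6) P3(6-7) P3(7-8) P3(8-9) P3(9-10) P3(10-11) P3(11-12) P3(12-13) P3(13-14) P3(14-15) P3(15-16) P1(16-20) P2(20-24) P1(24-28) P2(28-35)

Derivation:
t=0-3: P1@Q0 runs 3, rem=8, quantum used, demote→Q1. Q0=[P2,P3] Q1=[P1] Q2=[]
t=3-6: P2@Q0 runs 3, rem=11, quantum used, demote→Q1. Q0=[P3] Q1=[P1,P2] Q2=[]
t=6-7: P3@Q0 runs 1, rem=9, I/O yield, promote→Q0. Q0=[P3] Q1=[P1,P2] Q2=[]
t=7-8: P3@Q0 runs 1, rem=8, I/O yield, promote→Q0. Q0=[P3] Q1=[P1,P2] Q2=[]
t=8-9: P3@Q0 runs 1, rem=7, I/O yield, promote→Q0. Q0=[P3] Q1=[P1,P2] Q2=[]
t=9-10: P3@Q0 runs 1, rem=6, I/O yield, promote→Q0. Q0=[P3] Q1=[P1,P2] Q2=[]
t=10-11: P3@Q0 runs 1, rem=5, I/O yield, promote→Q0. Q0=[P3] Q1=[P1,P2] Q2=[]
t=11-12: P3@Q0 runs 1, rem=4, I/O yield, promote→Q0. Q0=[P3] Q1=[P1,P2] Q2=[]
t=12-13: P3@Q0 runs 1, rem=3, I/O yield, promote→Q0. Q0=[P3] Q1=[P1,P2] Q2=[]
t=13-14: P3@Q0 runs 1, rem=2, I/O yield, promote→Q0. Q0=[P3] Q1=[P1,P2] Q2=[]
t=14-15: P3@Q0 runs 1, rem=1, I/O yield, promote→Q0. Q0=[P3] Q1=[P1,P2] Q2=[]
t=15-16: P3@Q0 runs 1, rem=0, completes. Q0=[] Q1=[P1,P2] Q2=[]
t=16-20: P1@Q1 runs 4, rem=4, quantum used, demote→Q2. Q0=[] Q1=[P2] Q2=[P1]
t=20-24: P2@Q1 runs 4, rem=7, quantum used, demote→Q2. Q0=[] Q1=[] Q2=[P1,P2]
t=24-28: P1@Q2 runs 4, rem=0, completes. Q0=[] Q1=[] Q2=[P2]
t=28-35: P2@Q2 runs 7, rem=0, completes. Q0=[] Q1=[] Q2=[]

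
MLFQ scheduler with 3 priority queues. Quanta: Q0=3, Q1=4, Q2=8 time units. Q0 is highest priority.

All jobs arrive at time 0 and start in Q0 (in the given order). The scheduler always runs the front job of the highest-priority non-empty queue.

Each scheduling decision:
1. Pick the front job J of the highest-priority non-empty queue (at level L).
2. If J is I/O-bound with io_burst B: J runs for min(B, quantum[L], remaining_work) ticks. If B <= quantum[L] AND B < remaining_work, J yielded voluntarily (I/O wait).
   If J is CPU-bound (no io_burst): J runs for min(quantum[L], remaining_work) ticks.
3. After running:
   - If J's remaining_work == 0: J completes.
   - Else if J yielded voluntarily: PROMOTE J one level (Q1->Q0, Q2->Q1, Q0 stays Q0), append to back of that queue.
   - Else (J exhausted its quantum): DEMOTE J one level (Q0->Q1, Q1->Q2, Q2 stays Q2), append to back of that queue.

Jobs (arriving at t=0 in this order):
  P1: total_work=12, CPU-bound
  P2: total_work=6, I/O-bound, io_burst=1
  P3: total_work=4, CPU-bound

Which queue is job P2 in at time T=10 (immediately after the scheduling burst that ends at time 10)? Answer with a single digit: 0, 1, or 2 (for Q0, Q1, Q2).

Answer: 0

Derivation:
t=0-3: P1@Q0 runs 3, rem=9, quantum used, demote→Q1. Q0=[P2,P3] Q1=[P1] Q2=[]
t=3-4: P2@Q0 runs 1, rem=5, I/O yield, promote→Q0. Q0=[P3,P2] Q1=[P1] Q2=[]
t=4-7: P3@Q0 runs 3, rem=1, quantum used, demote→Q1. Q0=[P2] Q1=[P1,P3] Q2=[]
t=7-8: P2@Q0 runs 1, rem=4, I/O yield, promote→Q0. Q0=[P2] Q1=[P1,P3] Q2=[]
t=8-9: P2@Q0 runs 1, rem=3, I/O yield, promote→Q0. Q0=[P2] Q1=[P1,P3] Q2=[]
t=9-10: P2@Q0 runs 1, rem=2, I/O yield, promote→Q0. Q0=[P2] Q1=[P1,P3] Q2=[]
t=10-11: P2@Q0 runs 1, rem=1, I/O yield, promote→Q0. Q0=[P2] Q1=[P1,P3] Q2=[]
t=11-12: P2@Q0 runs 1, rem=0, completes. Q0=[] Q1=[P1,P3] Q2=[]
t=12-16: P1@Q1 runs 4, rem=5, quantum used, demote→Q2. Q0=[] Q1=[P3] Q2=[P1]
t=16-17: P3@Q1 runs 1, rem=0, completes. Q0=[] Q1=[] Q2=[P1]
t=17-22: P1@Q2 runs 5, rem=0, completes. Q0=[] Q1=[] Q2=[]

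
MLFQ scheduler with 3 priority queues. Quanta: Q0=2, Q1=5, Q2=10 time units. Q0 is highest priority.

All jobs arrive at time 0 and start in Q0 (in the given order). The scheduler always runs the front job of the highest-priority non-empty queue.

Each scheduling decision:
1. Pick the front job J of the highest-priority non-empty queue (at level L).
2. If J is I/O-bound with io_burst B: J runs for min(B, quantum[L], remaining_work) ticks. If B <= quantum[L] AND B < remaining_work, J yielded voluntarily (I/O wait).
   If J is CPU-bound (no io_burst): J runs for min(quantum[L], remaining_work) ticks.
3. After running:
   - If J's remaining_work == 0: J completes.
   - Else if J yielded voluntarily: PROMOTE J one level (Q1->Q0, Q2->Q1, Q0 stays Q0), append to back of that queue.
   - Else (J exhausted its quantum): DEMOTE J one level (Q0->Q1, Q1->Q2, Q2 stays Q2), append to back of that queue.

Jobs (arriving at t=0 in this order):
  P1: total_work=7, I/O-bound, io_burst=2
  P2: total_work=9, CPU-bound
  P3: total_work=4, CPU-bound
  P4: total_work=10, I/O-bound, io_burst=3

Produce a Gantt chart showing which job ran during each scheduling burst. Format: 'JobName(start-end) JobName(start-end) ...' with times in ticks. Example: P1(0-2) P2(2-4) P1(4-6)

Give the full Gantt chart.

t=0-2: P1@Q0 runs 2, rem=5, I/O yield, promote→Q0. Q0=[P2,P3,P4,P1] Q1=[] Q2=[]
t=2-4: P2@Q0 runs 2, rem=7, quantum used, demote→Q1. Q0=[P3,P4,P1] Q1=[P2] Q2=[]
t=4-6: P3@Q0 runs 2, rem=2, quantum used, demote→Q1. Q0=[P4,P1] Q1=[P2,P3] Q2=[]
t=6-8: P4@Q0 runs 2, rem=8, quantum used, demote→Q1. Q0=[P1] Q1=[P2,P3,P4] Q2=[]
t=8-10: P1@Q0 runs 2, rem=3, I/O yield, promote→Q0. Q0=[P1] Q1=[P2,P3,P4] Q2=[]
t=10-12: P1@Q0 runs 2, rem=1, I/O yield, promote→Q0. Q0=[P1] Q1=[P2,P3,P4] Q2=[]
t=12-13: P1@Q0 runs 1, rem=0, completes. Q0=[] Q1=[P2,P3,P4] Q2=[]
t=13-18: P2@Q1 runs 5, rem=2, quantum used, demote→Q2. Q0=[] Q1=[P3,P4] Q2=[P2]
t=18-20: P3@Q1 runs 2, rem=0, completes. Q0=[] Q1=[P4] Q2=[P2]
t=20-23: P4@Q1 runs 3, rem=5, I/O yield, promote→Q0. Q0=[P4] Q1=[] Q2=[P2]
t=23-25: P4@Q0 runs 2, rem=3, quantum used, demote→Q1. Q0=[] Q1=[P4] Q2=[P2]
t=25-28: P4@Q1 runs 3, rem=0, completes. Q0=[] Q1=[] Q2=[P2]
t=28-30: P2@Q2 runs 2, rem=0, completes. Q0=[] Q1=[] Q2=[]

Answer: P1(0-2) P2(2-4) P3(4-6) P4(6-8) P1(8-10) P1(10-12) P1(12-13) P2(13-18) P3(18-20) P4(20-23) P4(23-25) P4(25-28) P2(28-30)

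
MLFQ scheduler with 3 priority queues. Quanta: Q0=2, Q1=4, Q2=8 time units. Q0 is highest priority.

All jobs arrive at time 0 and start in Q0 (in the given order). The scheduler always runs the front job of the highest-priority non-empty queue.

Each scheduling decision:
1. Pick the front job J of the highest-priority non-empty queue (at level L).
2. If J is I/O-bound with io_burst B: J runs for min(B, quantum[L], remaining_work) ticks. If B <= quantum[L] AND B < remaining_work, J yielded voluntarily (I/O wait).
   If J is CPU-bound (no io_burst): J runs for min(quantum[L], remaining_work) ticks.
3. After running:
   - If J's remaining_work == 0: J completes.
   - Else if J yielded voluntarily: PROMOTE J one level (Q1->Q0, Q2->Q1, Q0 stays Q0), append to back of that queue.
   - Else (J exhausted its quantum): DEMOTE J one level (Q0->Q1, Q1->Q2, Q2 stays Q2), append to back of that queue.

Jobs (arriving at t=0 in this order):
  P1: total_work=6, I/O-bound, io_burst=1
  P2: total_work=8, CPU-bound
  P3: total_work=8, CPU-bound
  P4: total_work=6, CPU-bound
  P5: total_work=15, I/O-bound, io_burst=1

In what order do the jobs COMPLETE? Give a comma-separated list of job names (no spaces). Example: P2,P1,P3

Answer: P1,P5,P4,P2,P3

Derivation:
t=0-1: P1@Q0 runs 1, rem=5, I/O yield, promote→Q0. Q0=[P2,P3,P4,P5,P1] Q1=[] Q2=[]
t=1-3: P2@Q0 runs 2, rem=6, quantum used, demote→Q1. Q0=[P3,P4,P5,P1] Q1=[P2] Q2=[]
t=3-5: P3@Q0 runs 2, rem=6, quantum used, demote→Q1. Q0=[P4,P5,P1] Q1=[P2,P3] Q2=[]
t=5-7: P4@Q0 runs 2, rem=4, quantum used, demote→Q1. Q0=[P5,P1] Q1=[P2,P3,P4] Q2=[]
t=7-8: P5@Q0 runs 1, rem=14, I/O yield, promote→Q0. Q0=[P1,P5] Q1=[P2,P3,P4] Q2=[]
t=8-9: P1@Q0 runs 1, rem=4, I/O yield, promote→Q0. Q0=[P5,P1] Q1=[P2,P3,P4] Q2=[]
t=9-10: P5@Q0 runs 1, rem=13, I/O yield, promote→Q0. Q0=[P1,P5] Q1=[P2,P3,P4] Q2=[]
t=10-11: P1@Q0 runs 1, rem=3, I/O yield, promote→Q0. Q0=[P5,P1] Q1=[P2,P3,P4] Q2=[]
t=11-12: P5@Q0 runs 1, rem=12, I/O yield, promote→Q0. Q0=[P1,P5] Q1=[P2,P3,P4] Q2=[]
t=12-13: P1@Q0 runs 1, rem=2, I/O yield, promote→Q0. Q0=[P5,P1] Q1=[P2,P3,P4] Q2=[]
t=13-14: P5@Q0 runs 1, rem=11, I/O yield, promote→Q0. Q0=[P1,P5] Q1=[P2,P3,P4] Q2=[]
t=14-15: P1@Q0 runs 1, rem=1, I/O yield, promote→Q0. Q0=[P5,P1] Q1=[P2,P3,P4] Q2=[]
t=15-16: P5@Q0 runs 1, rem=10, I/O yield, promote→Q0. Q0=[P1,P5] Q1=[P2,P3,P4] Q2=[]
t=16-17: P1@Q0 runs 1, rem=0, completes. Q0=[P5] Q1=[P2,P3,P4] Q2=[]
t=17-18: P5@Q0 runs 1, rem=9, I/O yield, promote→Q0. Q0=[P5] Q1=[P2,P3,P4] Q2=[]
t=18-19: P5@Q0 runs 1, rem=8, I/O yield, promote→Q0. Q0=[P5] Q1=[P2,P3,P4] Q2=[]
t=19-20: P5@Q0 runs 1, rem=7, I/O yield, promote→Q0. Q0=[P5] Q1=[P2,P3,P4] Q2=[]
t=20-21: P5@Q0 runs 1, rem=6, I/O yield, promote→Q0. Q0=[P5] Q1=[P2,P3,P4] Q2=[]
t=21-22: P5@Q0 runs 1, rem=5, I/O yield, promote→Q0. Q0=[P5] Q1=[P2,P3,P4] Q2=[]
t=22-23: P5@Q0 runs 1, rem=4, I/O yield, promote→Q0. Q0=[P5] Q1=[P2,P3,P4] Q2=[]
t=23-24: P5@Q0 runs 1, rem=3, I/O yield, promote→Q0. Q0=[P5] Q1=[P2,P3,P4] Q2=[]
t=24-25: P5@Q0 runs 1, rem=2, I/O yield, promote→Q0. Q0=[P5] Q1=[P2,P3,P4] Q2=[]
t=25-26: P5@Q0 runs 1, rem=1, I/O yield, promote→Q0. Q0=[P5] Q1=[P2,P3,P4] Q2=[]
t=26-27: P5@Q0 runs 1, rem=0, completes. Q0=[] Q1=[P2,P3,P4] Q2=[]
t=27-31: P2@Q1 runs 4, rem=2, quantum used, demote→Q2. Q0=[] Q1=[P3,P4] Q2=[P2]
t=31-35: P3@Q1 runs 4, rem=2, quantum used, demote→Q2. Q0=[] Q1=[P4] Q2=[P2,P3]
t=35-39: P4@Q1 runs 4, rem=0, completes. Q0=[] Q1=[] Q2=[P2,P3]
t=39-41: P2@Q2 runs 2, rem=0, completes. Q0=[] Q1=[] Q2=[P3]
t=41-43: P3@Q2 runs 2, rem=0, completes. Q0=[] Q1=[] Q2=[]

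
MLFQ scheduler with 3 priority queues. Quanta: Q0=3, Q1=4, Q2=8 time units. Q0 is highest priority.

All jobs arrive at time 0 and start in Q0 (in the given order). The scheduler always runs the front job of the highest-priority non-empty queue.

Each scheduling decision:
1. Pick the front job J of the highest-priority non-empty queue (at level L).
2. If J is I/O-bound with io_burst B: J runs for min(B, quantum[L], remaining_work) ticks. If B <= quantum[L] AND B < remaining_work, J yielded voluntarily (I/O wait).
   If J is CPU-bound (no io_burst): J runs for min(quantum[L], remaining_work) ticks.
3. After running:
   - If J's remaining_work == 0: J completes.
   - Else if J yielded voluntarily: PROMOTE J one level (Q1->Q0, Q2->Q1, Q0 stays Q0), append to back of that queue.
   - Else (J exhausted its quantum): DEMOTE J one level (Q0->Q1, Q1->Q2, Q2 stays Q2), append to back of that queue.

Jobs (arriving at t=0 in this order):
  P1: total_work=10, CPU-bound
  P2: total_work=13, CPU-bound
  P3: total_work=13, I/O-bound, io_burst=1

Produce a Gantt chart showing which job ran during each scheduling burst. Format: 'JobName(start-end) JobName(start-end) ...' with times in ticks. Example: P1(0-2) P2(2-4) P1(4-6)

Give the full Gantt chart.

t=0-3: P1@Q0 runs 3, rem=7, quantum used, demote→Q1. Q0=[P2,P3] Q1=[P1] Q2=[]
t=3-6: P2@Q0 runs 3, rem=10, quantum used, demote→Q1. Q0=[P3] Q1=[P1,P2] Q2=[]
t=6-7: P3@Q0 runs 1, rem=12, I/O yield, promote→Q0. Q0=[P3] Q1=[P1,P2] Q2=[]
t=7-8: P3@Q0 runs 1, rem=11, I/O yield, promote→Q0. Q0=[P3] Q1=[P1,P2] Q2=[]
t=8-9: P3@Q0 runs 1, rem=10, I/O yield, promote→Q0. Q0=[P3] Q1=[P1,P2] Q2=[]
t=9-10: P3@Q0 runs 1, rem=9, I/O yield, promote→Q0. Q0=[P3] Q1=[P1,P2] Q2=[]
t=10-11: P3@Q0 runs 1, rem=8, I/O yield, promote→Q0. Q0=[P3] Q1=[P1,P2] Q2=[]
t=11-12: P3@Q0 runs 1, rem=7, I/O yield, promote→Q0. Q0=[P3] Q1=[P1,P2] Q2=[]
t=12-13: P3@Q0 runs 1, rem=6, I/O yield, promote→Q0. Q0=[P3] Q1=[P1,P2] Q2=[]
t=13-14: P3@Q0 runs 1, rem=5, I/O yield, promote→Q0. Q0=[P3] Q1=[P1,P2] Q2=[]
t=14-15: P3@Q0 runs 1, rem=4, I/O yield, promote→Q0. Q0=[P3] Q1=[P1,P2] Q2=[]
t=15-16: P3@Q0 runs 1, rem=3, I/O yield, promote→Q0. Q0=[P3] Q1=[P1,P2] Q2=[]
t=16-17: P3@Q0 runs 1, rem=2, I/O yield, promote→Q0. Q0=[P3] Q1=[P1,P2] Q2=[]
t=17-18: P3@Q0 runs 1, rem=1, I/O yield, promote→Q0. Q0=[P3] Q1=[P1,P2] Q2=[]
t=18-19: P3@Q0 runs 1, rem=0, completes. Q0=[] Q1=[P1,P2] Q2=[]
t=19-23: P1@Q1 runs 4, rem=3, quantum used, demote→Q2. Q0=[] Q1=[P2] Q2=[P1]
t=23-27: P2@Q1 runs 4, rem=6, quantum used, demote→Q2. Q0=[] Q1=[] Q2=[P1,P2]
t=27-30: P1@Q2 runs 3, rem=0, completes. Q0=[] Q1=[] Q2=[P2]
t=30-36: P2@Q2 runs 6, rem=0, completes. Q0=[] Q1=[] Q2=[]

Answer: P1(0-3) P2(3-6) P3(6-7) P3(7-8) P3(8-9) P3(9-10) P3(10-11) P3(11-12) P3(12-13) P3(13-14) P3(14-15) P3(15-16) P3(16-17) P3(17-18) P3(18-19) P1(19-23) P2(23-27) P1(27-30) P2(30-36)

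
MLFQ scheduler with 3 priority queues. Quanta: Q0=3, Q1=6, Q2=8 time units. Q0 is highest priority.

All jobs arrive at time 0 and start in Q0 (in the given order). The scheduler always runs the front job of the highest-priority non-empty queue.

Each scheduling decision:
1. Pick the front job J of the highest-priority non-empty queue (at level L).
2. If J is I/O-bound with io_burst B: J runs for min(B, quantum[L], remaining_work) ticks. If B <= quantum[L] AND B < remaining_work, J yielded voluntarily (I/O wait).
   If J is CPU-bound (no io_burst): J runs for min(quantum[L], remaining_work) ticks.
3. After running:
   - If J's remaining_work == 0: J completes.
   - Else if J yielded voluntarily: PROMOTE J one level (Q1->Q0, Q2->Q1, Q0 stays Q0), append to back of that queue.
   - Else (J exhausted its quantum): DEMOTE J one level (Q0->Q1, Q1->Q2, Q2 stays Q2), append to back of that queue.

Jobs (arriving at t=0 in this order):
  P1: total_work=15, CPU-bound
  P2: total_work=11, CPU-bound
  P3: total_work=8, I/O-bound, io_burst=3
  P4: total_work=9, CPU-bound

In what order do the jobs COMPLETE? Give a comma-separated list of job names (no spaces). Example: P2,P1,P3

Answer: P3,P4,P1,P2

Derivation:
t=0-3: P1@Q0 runs 3, rem=12, quantum used, demote→Q1. Q0=[P2,P3,P4] Q1=[P1] Q2=[]
t=3-6: P2@Q0 runs 3, rem=8, quantum used, demote→Q1. Q0=[P3,P4] Q1=[P1,P2] Q2=[]
t=6-9: P3@Q0 runs 3, rem=5, I/O yield, promote→Q0. Q0=[P4,P3] Q1=[P1,P2] Q2=[]
t=9-12: P4@Q0 runs 3, rem=6, quantum used, demote→Q1. Q0=[P3] Q1=[P1,P2,P4] Q2=[]
t=12-15: P3@Q0 runs 3, rem=2, I/O yield, promote→Q0. Q0=[P3] Q1=[P1,P2,P4] Q2=[]
t=15-17: P3@Q0 runs 2, rem=0, completes. Q0=[] Q1=[P1,P2,P4] Q2=[]
t=17-23: P1@Q1 runs 6, rem=6, quantum used, demote→Q2. Q0=[] Q1=[P2,P4] Q2=[P1]
t=23-29: P2@Q1 runs 6, rem=2, quantum used, demote→Q2. Q0=[] Q1=[P4] Q2=[P1,P2]
t=29-35: P4@Q1 runs 6, rem=0, completes. Q0=[] Q1=[] Q2=[P1,P2]
t=35-41: P1@Q2 runs 6, rem=0, completes. Q0=[] Q1=[] Q2=[P2]
t=41-43: P2@Q2 runs 2, rem=0, completes. Q0=[] Q1=[] Q2=[]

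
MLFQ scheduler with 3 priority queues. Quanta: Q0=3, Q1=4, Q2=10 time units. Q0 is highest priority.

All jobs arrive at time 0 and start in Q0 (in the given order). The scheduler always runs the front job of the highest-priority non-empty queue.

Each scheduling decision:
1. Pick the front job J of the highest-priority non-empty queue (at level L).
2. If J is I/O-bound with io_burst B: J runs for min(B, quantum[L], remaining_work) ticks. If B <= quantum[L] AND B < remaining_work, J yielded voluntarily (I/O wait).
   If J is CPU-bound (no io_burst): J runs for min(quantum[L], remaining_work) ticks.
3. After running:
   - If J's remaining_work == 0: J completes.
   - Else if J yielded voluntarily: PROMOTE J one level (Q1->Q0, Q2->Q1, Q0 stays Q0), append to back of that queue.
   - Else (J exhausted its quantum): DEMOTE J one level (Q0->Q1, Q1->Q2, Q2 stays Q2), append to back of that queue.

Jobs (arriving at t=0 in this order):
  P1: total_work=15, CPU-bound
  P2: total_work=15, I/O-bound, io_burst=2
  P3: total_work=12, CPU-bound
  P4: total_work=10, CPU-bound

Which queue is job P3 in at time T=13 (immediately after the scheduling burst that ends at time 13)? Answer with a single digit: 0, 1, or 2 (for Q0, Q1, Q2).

t=0-3: P1@Q0 runs 3, rem=12, quantum used, demote→Q1. Q0=[P2,P3,P4] Q1=[P1] Q2=[]
t=3-5: P2@Q0 runs 2, rem=13, I/O yield, promote→Q0. Q0=[P3,P4,P2] Q1=[P1] Q2=[]
t=5-8: P3@Q0 runs 3, rem=9, quantum used, demote→Q1. Q0=[P4,P2] Q1=[P1,P3] Q2=[]
t=8-11: P4@Q0 runs 3, rem=7, quantum used, demote→Q1. Q0=[P2] Q1=[P1,P3,P4] Q2=[]
t=11-13: P2@Q0 runs 2, rem=11, I/O yield, promote→Q0. Q0=[P2] Q1=[P1,P3,P4] Q2=[]
t=13-15: P2@Q0 runs 2, rem=9, I/O yield, promote→Q0. Q0=[P2] Q1=[P1,P3,P4] Q2=[]
t=15-17: P2@Q0 runs 2, rem=7, I/O yield, promote→Q0. Q0=[P2] Q1=[P1,P3,P4] Q2=[]
t=17-19: P2@Q0 runs 2, rem=5, I/O yield, promote→Q0. Q0=[P2] Q1=[P1,P3,P4] Q2=[]
t=19-21: P2@Q0 runs 2, rem=3, I/O yield, promote→Q0. Q0=[P2] Q1=[P1,P3,P4] Q2=[]
t=21-23: P2@Q0 runs 2, rem=1, I/O yield, promote→Q0. Q0=[P2] Q1=[P1,P3,P4] Q2=[]
t=23-24: P2@Q0 runs 1, rem=0, completes. Q0=[] Q1=[P1,P3,P4] Q2=[]
t=24-28: P1@Q1 runs 4, rem=8, quantum used, demote→Q2. Q0=[] Q1=[P3,P4] Q2=[P1]
t=28-32: P3@Q1 runs 4, rem=5, quantum used, demote→Q2. Q0=[] Q1=[P4] Q2=[P1,P3]
t=32-36: P4@Q1 runs 4, rem=3, quantum used, demote→Q2. Q0=[] Q1=[] Q2=[P1,P3,P4]
t=36-44: P1@Q2 runs 8, rem=0, completes. Q0=[] Q1=[] Q2=[P3,P4]
t=44-49: P3@Q2 runs 5, rem=0, completes. Q0=[] Q1=[] Q2=[P4]
t=49-52: P4@Q2 runs 3, rem=0, completes. Q0=[] Q1=[] Q2=[]

Answer: 1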